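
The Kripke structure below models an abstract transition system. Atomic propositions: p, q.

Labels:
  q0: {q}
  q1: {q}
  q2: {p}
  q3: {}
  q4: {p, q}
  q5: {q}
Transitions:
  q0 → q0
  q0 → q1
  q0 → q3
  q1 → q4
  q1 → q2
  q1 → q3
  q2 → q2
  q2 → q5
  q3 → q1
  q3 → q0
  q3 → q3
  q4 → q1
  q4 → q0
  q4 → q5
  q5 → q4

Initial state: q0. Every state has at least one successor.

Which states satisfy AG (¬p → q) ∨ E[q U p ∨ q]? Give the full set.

States satisfying ¬p → q: {q0, q1, q2, q4, q5}.
States satisfying AG (¬p → q): ∅.
States satisfying q: {q0, q1, q4, q5}.
States satisfying p ∨ q: {q0, q1, q2, q4, q5}.
States satisfying E[q U p ∨ q]: {q0, q1, q2, q4, q5}.
States satisfying AG (¬p → q) ∨ E[q U p ∨ q]: {q0, q1, q2, q4, q5}.

{q0, q1, q2, q4, q5}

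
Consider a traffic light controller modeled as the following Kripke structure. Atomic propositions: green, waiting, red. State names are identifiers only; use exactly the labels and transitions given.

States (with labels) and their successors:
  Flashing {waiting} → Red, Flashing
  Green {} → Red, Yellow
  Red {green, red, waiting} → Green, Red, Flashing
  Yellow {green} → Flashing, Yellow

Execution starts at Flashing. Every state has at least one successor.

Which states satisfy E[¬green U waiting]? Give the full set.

{Flashing, Green, Red}

States satisfying ¬green: {Flashing, Green}.
States satisfying waiting: {Flashing, Red}.
States satisfying E[¬green U waiting]: {Flashing, Green, Red}.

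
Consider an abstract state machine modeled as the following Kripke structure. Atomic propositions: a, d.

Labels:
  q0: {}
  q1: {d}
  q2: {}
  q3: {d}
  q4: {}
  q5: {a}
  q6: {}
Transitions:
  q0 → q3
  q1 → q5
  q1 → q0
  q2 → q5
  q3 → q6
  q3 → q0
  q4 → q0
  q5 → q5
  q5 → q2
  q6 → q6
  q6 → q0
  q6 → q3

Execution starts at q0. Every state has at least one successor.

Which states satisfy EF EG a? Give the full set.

{q1, q2, q5}

States satisfying EG a: {q5}.
States satisfying EF EG a: {q1, q2, q5}.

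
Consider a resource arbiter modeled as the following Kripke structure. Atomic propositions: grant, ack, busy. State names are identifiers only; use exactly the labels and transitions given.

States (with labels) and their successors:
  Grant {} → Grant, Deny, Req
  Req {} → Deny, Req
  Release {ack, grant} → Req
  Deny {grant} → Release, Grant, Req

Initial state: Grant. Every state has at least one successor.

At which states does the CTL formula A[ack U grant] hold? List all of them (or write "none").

States satisfying ack: {Release}.
States satisfying grant: {Release, Deny}.
States satisfying A[ack U grant]: {Release, Deny}.

{Release, Deny}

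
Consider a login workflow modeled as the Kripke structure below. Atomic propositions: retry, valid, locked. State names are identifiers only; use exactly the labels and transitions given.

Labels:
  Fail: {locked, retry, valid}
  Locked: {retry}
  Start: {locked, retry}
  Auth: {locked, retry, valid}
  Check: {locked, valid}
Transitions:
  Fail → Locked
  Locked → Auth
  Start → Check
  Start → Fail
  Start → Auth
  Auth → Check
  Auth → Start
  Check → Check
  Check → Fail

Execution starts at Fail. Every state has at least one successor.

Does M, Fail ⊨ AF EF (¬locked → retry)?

States satisfying EF (¬locked → retry): {Fail, Locked, Start, Auth, Check}.
States satisfying AF EF (¬locked → retry): {Fail, Locked, Start, Auth, Check}.
Fail ∈ Sat(AF EF (¬locked → retry)).

Satisfied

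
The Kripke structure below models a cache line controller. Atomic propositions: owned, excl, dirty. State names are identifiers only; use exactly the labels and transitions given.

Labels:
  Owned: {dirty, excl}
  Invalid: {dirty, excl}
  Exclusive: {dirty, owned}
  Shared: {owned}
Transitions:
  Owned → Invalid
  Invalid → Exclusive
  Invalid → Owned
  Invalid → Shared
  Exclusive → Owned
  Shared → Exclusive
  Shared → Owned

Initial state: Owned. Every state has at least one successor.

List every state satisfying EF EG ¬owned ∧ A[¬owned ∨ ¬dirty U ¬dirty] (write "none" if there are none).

States satisfying EG ¬owned: {Owned, Invalid}.
States satisfying EF EG ¬owned: {Owned, Invalid, Exclusive, Shared}.
States satisfying ¬owned ∨ ¬dirty: {Owned, Invalid, Shared}.
States satisfying ¬dirty: {Shared}.
States satisfying A[¬owned ∨ ¬dirty U ¬dirty]: {Shared}.
States satisfying EF EG ¬owned ∧ A[¬owned ∨ ¬dirty U ¬dirty]: {Shared}.

{Shared}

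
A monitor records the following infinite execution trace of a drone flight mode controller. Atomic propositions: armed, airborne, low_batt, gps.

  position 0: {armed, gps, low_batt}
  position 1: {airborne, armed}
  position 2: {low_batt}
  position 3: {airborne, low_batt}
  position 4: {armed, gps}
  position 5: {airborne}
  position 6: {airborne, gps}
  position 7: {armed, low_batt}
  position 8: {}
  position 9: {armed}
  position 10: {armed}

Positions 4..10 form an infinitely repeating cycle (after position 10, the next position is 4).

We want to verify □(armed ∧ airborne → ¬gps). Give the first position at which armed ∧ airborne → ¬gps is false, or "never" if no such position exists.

armed ∧ airborne → ¬gps holds at every position 0..10, and those are all the positions the trace ever visits, so the invariant □(armed ∧ airborne → ¬gps) is never violated.

never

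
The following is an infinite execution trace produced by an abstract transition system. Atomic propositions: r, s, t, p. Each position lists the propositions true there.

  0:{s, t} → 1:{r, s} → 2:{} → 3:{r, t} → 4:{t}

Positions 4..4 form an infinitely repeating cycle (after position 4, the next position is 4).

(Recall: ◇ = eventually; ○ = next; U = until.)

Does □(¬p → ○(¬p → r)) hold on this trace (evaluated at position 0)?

No

¬p → ○(¬p → r) must hold at every position from 0 onward. It fails at position 1, so □(¬p → ○(¬p → r)) is false.
Positions where ¬p holds: 0, 1, 2, 3, 4.
Check ○(¬p → r) at each: 0→ok, 1→fails, 2→ok, 3→fails, 4→fails.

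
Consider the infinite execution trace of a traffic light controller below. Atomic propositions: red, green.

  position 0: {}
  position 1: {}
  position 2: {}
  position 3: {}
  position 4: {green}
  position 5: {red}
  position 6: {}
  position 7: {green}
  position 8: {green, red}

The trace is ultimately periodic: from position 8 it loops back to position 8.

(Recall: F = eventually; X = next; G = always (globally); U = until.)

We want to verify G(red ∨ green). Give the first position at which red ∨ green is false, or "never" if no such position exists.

0

At position 0 the labels are {}, so red ∨ green is false there. This is the first violation.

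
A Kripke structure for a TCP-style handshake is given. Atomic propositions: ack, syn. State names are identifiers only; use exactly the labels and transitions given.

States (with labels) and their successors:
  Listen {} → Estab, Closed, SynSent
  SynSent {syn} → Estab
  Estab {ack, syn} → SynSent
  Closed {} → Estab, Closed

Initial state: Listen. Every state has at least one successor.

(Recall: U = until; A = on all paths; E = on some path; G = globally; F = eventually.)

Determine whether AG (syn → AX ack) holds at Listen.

States satisfying syn → AX ack: {Listen, SynSent, Closed}.
States satisfying AG (syn → AX ack): ∅.
Estab is reachable from Listen and violates syn → AX ack, so AG fails at Listen.
Listen ∉ Sat(AG (syn → AX ack)).

Violated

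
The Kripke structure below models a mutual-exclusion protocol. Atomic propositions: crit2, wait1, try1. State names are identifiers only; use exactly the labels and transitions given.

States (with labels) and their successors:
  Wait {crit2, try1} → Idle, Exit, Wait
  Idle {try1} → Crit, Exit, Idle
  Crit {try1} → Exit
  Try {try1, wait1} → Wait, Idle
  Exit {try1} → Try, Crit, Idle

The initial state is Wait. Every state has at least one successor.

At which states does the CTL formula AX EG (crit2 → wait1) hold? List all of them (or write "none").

{Idle, Crit, Exit}

States satisfying EG (crit2 → wait1): {Idle, Crit, Try, Exit}.
States satisfying AX EG (crit2 → wait1): {Idle, Crit, Exit}.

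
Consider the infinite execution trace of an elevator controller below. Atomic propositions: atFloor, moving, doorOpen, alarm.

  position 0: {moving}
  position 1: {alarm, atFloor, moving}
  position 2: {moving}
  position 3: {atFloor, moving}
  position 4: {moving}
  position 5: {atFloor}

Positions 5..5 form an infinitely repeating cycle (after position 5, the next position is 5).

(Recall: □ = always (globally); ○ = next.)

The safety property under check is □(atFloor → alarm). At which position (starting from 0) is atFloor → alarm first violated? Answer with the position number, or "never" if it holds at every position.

3

Check atFloor → alarm at each position in order: 0 ✓, 1 ✓, 2 ✓.
At position 3 the labels are {atFloor, moving}, so atFloor → alarm is false there. This is the first violation.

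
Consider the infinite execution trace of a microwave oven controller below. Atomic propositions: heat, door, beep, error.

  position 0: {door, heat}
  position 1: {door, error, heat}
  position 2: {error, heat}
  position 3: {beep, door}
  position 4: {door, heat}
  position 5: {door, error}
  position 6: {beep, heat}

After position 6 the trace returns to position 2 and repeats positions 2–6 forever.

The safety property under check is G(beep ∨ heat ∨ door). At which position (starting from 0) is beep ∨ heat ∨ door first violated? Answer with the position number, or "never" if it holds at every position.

beep ∨ heat ∨ door holds at every position 0..6, and those are all the positions the trace ever visits, so the invariant G(beep ∨ heat ∨ door) is never violated.

never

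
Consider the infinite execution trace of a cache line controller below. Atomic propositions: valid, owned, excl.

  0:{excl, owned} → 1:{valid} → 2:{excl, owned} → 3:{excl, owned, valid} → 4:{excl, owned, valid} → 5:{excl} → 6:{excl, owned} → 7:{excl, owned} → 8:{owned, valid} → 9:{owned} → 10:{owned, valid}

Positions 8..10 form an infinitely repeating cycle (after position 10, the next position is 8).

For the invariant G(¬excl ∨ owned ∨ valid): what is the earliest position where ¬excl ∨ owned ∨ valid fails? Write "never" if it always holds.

Check ¬excl ∨ owned ∨ valid at each position in order: 0 ✓, 1 ✓, 2 ✓, 3 ✓, 4 ✓.
At position 5 the labels are {excl}, so ¬excl ∨ owned ∨ valid is false there. This is the first violation.

5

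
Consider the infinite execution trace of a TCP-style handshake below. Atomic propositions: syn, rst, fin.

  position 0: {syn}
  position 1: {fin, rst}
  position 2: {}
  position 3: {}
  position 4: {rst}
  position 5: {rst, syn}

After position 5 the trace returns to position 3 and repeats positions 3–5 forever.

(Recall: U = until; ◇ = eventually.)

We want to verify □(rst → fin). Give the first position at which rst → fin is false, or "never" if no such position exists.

4

Check rst → fin at each position in order: 0 ✓, 1 ✓, 2 ✓, 3 ✓.
At position 4 the labels are {rst}, so rst → fin is false there. This is the first violation.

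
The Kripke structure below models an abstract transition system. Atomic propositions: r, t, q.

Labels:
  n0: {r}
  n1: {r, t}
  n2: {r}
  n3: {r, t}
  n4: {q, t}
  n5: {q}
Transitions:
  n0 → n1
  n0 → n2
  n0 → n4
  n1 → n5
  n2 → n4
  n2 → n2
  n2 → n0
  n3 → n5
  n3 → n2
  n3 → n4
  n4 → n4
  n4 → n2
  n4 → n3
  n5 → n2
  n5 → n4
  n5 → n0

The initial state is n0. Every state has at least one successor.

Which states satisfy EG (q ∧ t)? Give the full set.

{n4}

States satisfying q ∧ t: {n4}.
States satisfying EG (q ∧ t): {n4}.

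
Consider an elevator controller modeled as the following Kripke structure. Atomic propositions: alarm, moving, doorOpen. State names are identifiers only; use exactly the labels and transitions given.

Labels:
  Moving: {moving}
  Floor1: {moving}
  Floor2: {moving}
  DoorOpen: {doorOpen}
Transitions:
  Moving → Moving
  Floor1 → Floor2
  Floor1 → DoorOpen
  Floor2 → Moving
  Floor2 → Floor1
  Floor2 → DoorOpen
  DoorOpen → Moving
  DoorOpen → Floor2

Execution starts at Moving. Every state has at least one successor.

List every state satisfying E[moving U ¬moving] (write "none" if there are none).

{Floor1, Floor2, DoorOpen}

States satisfying moving: {Moving, Floor1, Floor2}.
States satisfying ¬moving: {DoorOpen}.
States satisfying E[moving U ¬moving]: {Floor1, Floor2, DoorOpen}.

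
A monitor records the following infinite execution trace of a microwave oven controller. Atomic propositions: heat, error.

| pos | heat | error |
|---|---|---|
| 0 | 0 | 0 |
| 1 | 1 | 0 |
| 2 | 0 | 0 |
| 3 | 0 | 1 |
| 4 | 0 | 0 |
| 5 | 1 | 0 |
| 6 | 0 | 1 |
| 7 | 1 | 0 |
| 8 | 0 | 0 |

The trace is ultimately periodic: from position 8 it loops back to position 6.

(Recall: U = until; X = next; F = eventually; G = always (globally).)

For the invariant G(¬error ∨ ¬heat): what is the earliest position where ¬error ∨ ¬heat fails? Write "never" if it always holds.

¬error ∨ ¬heat holds at every position 0..8, and those are all the positions the trace ever visits, so the invariant G(¬error ∨ ¬heat) is never violated.

never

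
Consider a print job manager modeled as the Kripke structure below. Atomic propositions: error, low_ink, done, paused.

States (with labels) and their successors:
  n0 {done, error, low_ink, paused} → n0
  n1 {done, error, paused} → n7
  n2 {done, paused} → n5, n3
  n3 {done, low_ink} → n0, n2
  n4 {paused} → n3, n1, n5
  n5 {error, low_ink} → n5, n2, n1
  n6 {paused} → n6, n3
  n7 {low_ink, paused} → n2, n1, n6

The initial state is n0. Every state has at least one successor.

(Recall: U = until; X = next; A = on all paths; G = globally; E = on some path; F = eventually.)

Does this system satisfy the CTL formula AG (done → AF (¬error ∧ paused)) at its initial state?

Violated

States satisfying done → AF (¬error ∧ paused): {n1, n2, n4, n5, n6, n7}.
States satisfying AG (done → AF (¬error ∧ paused)): ∅.
n0 is reachable from n0 and violates done → AF (¬error ∧ paused), so AG fails at n0.
n0 ∉ Sat(AG (done → AF (¬error ∧ paused))).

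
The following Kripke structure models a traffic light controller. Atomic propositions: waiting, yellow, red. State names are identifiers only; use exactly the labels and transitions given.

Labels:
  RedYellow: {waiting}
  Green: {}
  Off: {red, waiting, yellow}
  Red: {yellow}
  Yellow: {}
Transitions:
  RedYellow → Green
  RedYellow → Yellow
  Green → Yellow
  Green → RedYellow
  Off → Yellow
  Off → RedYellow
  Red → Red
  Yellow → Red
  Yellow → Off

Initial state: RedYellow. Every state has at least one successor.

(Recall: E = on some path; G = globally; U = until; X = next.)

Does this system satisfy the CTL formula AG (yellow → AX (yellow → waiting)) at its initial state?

States satisfying yellow → AX (yellow → waiting): {RedYellow, Green, Off, Yellow}.
States satisfying AG (yellow → AX (yellow → waiting)): ∅.
Red is reachable from RedYellow and violates yellow → AX (yellow → waiting), so AG fails at RedYellow.
RedYellow ∉ Sat(AG (yellow → AX (yellow → waiting))).

Does not hold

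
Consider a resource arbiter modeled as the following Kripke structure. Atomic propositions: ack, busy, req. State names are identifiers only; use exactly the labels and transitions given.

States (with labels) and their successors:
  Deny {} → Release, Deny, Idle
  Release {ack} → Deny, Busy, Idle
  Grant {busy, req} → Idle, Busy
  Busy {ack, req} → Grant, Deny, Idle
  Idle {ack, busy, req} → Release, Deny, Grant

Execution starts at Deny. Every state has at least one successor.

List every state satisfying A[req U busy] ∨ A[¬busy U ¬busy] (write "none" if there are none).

{Deny, Release, Grant, Busy, Idle}

States satisfying req: {Grant, Busy, Idle}.
States satisfying busy: {Grant, Idle}.
States satisfying A[req U busy]: {Grant, Idle}.
States satisfying ¬busy: {Deny, Release, Busy}.
States satisfying A[¬busy U ¬busy]: {Deny, Release, Busy}.
States satisfying A[req U busy] ∨ A[¬busy U ¬busy]: {Deny, Release, Grant, Busy, Idle}.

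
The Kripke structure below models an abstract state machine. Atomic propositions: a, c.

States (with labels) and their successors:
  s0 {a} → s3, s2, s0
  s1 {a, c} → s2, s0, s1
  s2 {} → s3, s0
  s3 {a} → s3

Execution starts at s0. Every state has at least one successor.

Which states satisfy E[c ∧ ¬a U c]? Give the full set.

States satisfying c ∧ ¬a: ∅.
States satisfying c: {s1}.
States satisfying E[c ∧ ¬a U c]: {s1}.

{s1}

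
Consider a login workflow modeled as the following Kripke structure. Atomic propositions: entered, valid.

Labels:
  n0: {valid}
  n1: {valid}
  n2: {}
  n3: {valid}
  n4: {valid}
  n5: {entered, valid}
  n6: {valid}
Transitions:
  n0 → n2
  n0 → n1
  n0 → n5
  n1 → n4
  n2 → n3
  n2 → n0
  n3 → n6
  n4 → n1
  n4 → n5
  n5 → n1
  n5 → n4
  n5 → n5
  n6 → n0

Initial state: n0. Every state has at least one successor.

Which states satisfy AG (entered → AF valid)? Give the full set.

{n0, n1, n2, n3, n4, n5, n6}

States satisfying entered → AF valid: {n0, n1, n2, n3, n4, n5, n6}.
States satisfying AG (entered → AF valid): {n0, n1, n2, n3, n4, n5, n6}.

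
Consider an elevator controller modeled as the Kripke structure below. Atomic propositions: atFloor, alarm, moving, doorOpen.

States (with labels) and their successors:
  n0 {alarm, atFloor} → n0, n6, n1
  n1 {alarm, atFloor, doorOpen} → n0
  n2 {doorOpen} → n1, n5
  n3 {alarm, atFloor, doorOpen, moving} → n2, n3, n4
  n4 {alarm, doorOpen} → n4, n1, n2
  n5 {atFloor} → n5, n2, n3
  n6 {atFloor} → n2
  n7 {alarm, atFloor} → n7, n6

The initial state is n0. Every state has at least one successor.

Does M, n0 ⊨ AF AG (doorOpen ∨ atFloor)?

States satisfying AG (doorOpen ∨ atFloor): {n0, n1, n2, n3, n4, n5, n6, n7}.
States satisfying AF AG (doorOpen ∨ atFloor): {n0, n1, n2, n3, n4, n5, n6, n7}.
n0 ∈ Sat(AF AG (doorOpen ∨ atFloor)).

Holds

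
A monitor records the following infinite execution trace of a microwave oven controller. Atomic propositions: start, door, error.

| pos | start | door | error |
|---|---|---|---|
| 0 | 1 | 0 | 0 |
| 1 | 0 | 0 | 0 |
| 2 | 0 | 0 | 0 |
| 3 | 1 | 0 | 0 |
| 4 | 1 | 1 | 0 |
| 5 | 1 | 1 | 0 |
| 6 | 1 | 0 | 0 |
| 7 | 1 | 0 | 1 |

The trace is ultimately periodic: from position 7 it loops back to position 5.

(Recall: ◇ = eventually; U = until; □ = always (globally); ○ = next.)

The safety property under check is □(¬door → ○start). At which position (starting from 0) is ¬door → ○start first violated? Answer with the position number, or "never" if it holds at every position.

At position 0 the labels are {start} and the next position 1 has {}, so ¬door → ○start is false there. This is the first violation.

0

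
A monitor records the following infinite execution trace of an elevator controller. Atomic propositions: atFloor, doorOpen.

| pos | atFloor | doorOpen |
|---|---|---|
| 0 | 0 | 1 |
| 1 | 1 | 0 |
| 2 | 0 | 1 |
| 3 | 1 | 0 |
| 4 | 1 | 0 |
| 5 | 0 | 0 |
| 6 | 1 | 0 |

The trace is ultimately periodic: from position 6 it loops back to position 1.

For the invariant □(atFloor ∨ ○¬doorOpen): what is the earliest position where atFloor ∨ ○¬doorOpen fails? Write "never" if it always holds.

atFloor ∨ ○¬doorOpen holds at every position 0..6, and those are all the positions the trace ever visits, so the invariant □(atFloor ∨ ○¬doorOpen) is never violated.

never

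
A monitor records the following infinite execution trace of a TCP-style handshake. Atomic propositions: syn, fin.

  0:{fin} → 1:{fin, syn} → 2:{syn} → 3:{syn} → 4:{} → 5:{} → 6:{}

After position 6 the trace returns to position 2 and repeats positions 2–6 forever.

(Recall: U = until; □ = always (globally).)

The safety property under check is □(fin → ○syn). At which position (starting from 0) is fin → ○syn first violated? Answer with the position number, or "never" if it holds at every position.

fin → ○syn holds at every position 0..6, and those are all the positions the trace ever visits, so the invariant □(fin → ○syn) is never violated.

never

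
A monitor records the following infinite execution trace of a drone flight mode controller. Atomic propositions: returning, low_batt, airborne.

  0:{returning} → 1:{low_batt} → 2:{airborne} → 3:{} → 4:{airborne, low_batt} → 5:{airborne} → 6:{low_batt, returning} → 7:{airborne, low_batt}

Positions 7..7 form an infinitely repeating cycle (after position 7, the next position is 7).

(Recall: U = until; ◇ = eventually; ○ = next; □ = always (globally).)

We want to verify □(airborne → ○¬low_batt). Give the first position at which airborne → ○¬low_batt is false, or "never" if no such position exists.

Check airborne → ○¬low_batt at each position in order: 0 ✓, 1 ✓, 2 ✓, 3 ✓, 4 ✓.
At position 5 the labels are {airborne} and the next position 6 has {low_batt, returning}, so airborne → ○¬low_batt is false there. This is the first violation.

5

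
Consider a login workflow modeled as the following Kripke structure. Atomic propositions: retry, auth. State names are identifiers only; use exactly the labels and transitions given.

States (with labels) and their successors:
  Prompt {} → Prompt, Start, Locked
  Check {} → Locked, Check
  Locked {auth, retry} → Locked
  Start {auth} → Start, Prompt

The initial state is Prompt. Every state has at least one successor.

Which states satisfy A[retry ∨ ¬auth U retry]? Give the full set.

States satisfying retry ∨ ¬auth: {Prompt, Check, Locked}.
States satisfying retry: {Locked}.
States satisfying A[retry ∨ ¬auth U retry]: {Locked}.

{Locked}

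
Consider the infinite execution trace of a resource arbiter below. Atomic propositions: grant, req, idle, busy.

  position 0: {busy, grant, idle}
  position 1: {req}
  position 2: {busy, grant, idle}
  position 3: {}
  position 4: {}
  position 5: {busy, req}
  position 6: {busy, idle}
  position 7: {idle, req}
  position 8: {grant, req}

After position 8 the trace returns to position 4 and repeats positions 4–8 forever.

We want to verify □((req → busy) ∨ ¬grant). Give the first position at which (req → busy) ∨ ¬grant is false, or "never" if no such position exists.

8

Check (req → busy) ∨ ¬grant at each position in order: 0 ✓, 1 ✓, 2 ✓, 3 ✓, 4 ✓, 5 ✓, 6 ✓, 7 ✓.
At position 8 the labels are {grant, req}, so (req → busy) ∨ ¬grant is false there. This is the first violation.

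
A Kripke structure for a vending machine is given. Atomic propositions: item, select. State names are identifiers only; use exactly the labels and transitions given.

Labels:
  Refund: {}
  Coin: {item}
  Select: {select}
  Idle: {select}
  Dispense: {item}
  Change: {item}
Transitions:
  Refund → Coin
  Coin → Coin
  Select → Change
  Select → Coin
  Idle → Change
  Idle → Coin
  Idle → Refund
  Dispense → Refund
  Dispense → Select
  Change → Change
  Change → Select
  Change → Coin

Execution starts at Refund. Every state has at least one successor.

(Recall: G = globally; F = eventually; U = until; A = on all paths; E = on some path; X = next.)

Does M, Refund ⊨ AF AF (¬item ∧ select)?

States satisfying AF (¬item ∧ select): {Select, Idle}.
States satisfying AF AF (¬item ∧ select): {Select, Idle}.
There is a path from Refund along which AF (¬item ∧ select) never holds.
Refund ∉ Sat(AF AF (¬item ∧ select)).

Does not hold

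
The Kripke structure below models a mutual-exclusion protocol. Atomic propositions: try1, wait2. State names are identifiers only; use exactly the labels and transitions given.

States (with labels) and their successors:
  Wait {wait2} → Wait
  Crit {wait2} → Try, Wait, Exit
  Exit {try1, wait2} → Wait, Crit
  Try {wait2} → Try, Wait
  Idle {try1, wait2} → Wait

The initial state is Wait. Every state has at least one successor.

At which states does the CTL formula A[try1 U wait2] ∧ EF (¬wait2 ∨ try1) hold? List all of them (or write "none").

{Crit, Exit, Idle}

States satisfying try1: {Exit, Idle}.
States satisfying wait2: {Wait, Crit, Exit, Try, Idle}.
States satisfying A[try1 U wait2]: {Wait, Crit, Exit, Try, Idle}.
States satisfying ¬wait2 ∨ try1: {Exit, Idle}.
States satisfying EF (¬wait2 ∨ try1): {Crit, Exit, Idle}.
States satisfying A[try1 U wait2] ∧ EF (¬wait2 ∨ try1): {Crit, Exit, Idle}.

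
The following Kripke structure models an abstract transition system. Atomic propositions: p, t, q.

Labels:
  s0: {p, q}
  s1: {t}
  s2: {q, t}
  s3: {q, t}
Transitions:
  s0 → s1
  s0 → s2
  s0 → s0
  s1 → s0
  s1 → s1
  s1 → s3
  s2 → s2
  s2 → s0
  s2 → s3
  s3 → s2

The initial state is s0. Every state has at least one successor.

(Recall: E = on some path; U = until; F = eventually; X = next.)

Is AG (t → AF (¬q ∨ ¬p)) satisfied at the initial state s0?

States satisfying t → AF (¬q ∨ ¬p): {s0, s1, s2, s3}.
States satisfying AG (t → AF (¬q ∨ ¬p)): {s0, s1, s2, s3}.
Every state reachable from s0 satisfies t → AF (¬q ∨ ¬p).
s0 ∈ Sat(AG (t → AF (¬q ∨ ¬p))).

Yes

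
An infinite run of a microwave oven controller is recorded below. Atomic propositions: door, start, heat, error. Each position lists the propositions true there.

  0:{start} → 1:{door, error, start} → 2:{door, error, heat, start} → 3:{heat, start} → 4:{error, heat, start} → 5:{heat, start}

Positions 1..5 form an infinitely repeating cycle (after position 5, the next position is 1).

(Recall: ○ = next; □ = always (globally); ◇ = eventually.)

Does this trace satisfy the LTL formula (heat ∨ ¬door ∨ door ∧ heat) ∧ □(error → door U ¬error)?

error → door U ¬error must hold at every position from 0 onward. It fails at position 4, so □(error → door U ¬error) is false.
Positions where error holds: 1, 2, 4.
Check door U ¬error at each: 1→ok, 2→ok, 4→fails.
At position 0: heat ∨ ¬door ∨ door ∧ heat is true; □(error → door U ¬error) is false; so (heat ∨ ¬door ∨ door ∧ heat) ∧ □(error → door U ¬error) is false.

No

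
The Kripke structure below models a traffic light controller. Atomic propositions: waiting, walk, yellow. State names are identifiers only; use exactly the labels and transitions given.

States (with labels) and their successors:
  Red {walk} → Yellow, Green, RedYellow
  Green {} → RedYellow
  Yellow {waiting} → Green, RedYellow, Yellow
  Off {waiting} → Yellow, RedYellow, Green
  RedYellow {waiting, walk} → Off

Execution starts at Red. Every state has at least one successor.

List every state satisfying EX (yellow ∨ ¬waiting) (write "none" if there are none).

States satisfying yellow ∨ ¬waiting: {Red, Green}.
States satisfying EX (yellow ∨ ¬waiting): {Red, Yellow, Off}.

{Red, Yellow, Off}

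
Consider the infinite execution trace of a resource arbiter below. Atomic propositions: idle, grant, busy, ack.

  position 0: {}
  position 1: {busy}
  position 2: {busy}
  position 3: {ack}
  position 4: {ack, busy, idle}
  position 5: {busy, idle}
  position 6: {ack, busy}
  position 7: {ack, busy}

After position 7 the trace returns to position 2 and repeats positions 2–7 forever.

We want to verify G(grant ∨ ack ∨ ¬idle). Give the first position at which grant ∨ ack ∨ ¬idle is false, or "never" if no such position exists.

Check grant ∨ ack ∨ ¬idle at each position in order: 0 ✓, 1 ✓, 2 ✓, 3 ✓, 4 ✓.
At position 5 the labels are {busy, idle}, so grant ∨ ack ∨ ¬idle is false there. This is the first violation.

5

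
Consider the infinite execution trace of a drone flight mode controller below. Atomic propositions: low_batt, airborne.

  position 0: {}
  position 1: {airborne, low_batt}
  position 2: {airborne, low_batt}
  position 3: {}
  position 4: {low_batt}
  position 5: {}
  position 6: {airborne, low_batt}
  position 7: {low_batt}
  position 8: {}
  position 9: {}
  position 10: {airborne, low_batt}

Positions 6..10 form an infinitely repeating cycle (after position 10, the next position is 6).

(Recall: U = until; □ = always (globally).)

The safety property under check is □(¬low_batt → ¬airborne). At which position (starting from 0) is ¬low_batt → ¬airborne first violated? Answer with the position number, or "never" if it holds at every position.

¬low_batt → ¬airborne holds at every position 0..10, and those are all the positions the trace ever visits, so the invariant □(¬low_batt → ¬airborne) is never violated.

never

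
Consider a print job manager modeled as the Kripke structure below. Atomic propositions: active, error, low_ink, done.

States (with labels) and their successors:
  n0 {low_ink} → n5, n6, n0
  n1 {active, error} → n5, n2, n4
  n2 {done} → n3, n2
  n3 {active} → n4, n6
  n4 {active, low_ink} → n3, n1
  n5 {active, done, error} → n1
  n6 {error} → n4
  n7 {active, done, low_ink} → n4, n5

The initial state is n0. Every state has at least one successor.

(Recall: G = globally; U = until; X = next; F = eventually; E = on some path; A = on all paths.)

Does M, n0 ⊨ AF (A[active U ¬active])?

Satisfied

States satisfying A[active U ¬active]: {n0, n2, n6}.
States satisfying AF (A[active U ¬active]): {n0, n2, n6}.
n0 ∈ Sat(AF (A[active U ¬active])).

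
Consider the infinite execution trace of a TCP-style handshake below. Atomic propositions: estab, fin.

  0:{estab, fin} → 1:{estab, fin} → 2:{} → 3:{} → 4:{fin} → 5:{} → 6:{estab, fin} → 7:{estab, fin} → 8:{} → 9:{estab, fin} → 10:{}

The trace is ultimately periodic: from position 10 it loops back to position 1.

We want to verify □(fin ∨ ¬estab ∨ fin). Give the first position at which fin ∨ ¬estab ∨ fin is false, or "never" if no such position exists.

fin ∨ ¬estab ∨ fin holds at every position 0..10, and those are all the positions the trace ever visits, so the invariant □(fin ∨ ¬estab ∨ fin) is never violated.

never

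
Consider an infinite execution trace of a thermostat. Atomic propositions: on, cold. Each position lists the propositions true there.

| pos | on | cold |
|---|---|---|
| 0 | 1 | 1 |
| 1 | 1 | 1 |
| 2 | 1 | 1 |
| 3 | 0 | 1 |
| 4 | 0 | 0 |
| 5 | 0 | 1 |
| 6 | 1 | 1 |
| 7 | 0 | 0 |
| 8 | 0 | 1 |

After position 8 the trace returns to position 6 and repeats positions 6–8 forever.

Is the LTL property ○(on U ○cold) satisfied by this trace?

Holds

The position after 0 is 1; on U ○cold is true there.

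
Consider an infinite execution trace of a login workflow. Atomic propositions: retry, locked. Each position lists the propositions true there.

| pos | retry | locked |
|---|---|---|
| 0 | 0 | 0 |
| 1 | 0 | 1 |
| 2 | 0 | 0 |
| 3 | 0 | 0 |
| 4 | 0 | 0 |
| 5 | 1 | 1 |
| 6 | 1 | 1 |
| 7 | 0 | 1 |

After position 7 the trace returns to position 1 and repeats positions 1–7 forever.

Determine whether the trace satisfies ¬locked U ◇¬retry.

Walking from position 0: ◇¬retry first holds at position 0, and ¬locked holds at every earlier position along the way, so ¬locked U ◇¬retry holds.

Holds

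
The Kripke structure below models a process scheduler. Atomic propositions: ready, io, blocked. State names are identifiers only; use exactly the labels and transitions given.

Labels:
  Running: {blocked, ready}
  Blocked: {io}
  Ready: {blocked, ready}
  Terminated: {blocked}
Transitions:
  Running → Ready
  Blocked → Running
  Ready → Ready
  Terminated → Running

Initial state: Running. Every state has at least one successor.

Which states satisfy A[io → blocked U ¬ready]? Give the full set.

{Blocked, Terminated}

States satisfying io → blocked: {Running, Ready, Terminated}.
States satisfying ¬ready: {Blocked, Terminated}.
States satisfying A[io → blocked U ¬ready]: {Blocked, Terminated}.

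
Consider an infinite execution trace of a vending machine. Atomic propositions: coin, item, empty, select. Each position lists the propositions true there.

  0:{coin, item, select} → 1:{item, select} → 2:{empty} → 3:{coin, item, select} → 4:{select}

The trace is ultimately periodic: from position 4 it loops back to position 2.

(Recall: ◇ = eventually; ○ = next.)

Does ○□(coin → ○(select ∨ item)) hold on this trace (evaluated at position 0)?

Satisfied

The position after 0 is 1; □(coin → ○(select ∨ item)) is true there.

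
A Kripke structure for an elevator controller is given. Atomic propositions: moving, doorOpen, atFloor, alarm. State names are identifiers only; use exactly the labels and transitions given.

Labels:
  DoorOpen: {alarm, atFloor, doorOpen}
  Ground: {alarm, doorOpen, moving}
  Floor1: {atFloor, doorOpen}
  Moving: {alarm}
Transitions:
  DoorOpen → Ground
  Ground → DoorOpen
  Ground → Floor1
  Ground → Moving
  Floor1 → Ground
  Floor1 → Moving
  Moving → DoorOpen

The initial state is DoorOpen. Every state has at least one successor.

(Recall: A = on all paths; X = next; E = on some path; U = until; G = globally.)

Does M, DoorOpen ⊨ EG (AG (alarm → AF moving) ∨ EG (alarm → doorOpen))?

States satisfying AG (alarm → AF moving) ∨ EG (alarm → doorOpen): {DoorOpen, Ground, Floor1, Moving}.
States satisfying EG (AG (alarm → AF moving) ∨ EG (alarm → doorOpen)): {DoorOpen, Ground, Floor1, Moving}.
DoorOpen ∈ Sat(EG (AG (alarm → AF moving) ∨ EG (alarm → doorOpen))).

Satisfied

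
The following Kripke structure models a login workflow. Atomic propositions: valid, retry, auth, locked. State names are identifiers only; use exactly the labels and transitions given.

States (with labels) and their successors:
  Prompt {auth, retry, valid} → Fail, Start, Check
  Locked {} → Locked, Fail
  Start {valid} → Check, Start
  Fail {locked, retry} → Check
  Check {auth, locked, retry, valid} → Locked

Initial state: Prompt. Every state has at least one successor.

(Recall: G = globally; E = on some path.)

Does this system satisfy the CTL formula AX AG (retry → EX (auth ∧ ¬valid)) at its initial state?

States satisfying AG (retry → EX (auth ∧ ¬valid)): ∅.
States satisfying AX AG (retry → EX (auth ∧ ¬valid)): ∅.
Prompt ∉ Sat(AX AG (retry → EX (auth ∧ ¬valid))).

Does not hold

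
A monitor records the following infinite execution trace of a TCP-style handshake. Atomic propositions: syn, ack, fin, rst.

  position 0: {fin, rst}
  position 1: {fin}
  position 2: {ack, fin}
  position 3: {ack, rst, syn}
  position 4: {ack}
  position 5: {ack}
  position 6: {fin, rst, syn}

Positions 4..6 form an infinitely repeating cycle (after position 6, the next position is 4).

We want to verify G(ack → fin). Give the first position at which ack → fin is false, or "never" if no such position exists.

3

Check ack → fin at each position in order: 0 ✓, 1 ✓, 2 ✓.
At position 3 the labels are {ack, rst, syn}, so ack → fin is false there. This is the first violation.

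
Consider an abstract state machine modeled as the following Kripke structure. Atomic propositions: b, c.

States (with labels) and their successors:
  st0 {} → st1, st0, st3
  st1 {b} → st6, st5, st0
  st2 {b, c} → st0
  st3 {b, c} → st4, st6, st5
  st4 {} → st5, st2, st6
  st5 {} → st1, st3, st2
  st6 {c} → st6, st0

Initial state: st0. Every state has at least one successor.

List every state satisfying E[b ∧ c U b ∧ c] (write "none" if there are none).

States satisfying b ∧ c: {st2, st3}.
States satisfying E[b ∧ c U b ∧ c]: {st2, st3}.

{st2, st3}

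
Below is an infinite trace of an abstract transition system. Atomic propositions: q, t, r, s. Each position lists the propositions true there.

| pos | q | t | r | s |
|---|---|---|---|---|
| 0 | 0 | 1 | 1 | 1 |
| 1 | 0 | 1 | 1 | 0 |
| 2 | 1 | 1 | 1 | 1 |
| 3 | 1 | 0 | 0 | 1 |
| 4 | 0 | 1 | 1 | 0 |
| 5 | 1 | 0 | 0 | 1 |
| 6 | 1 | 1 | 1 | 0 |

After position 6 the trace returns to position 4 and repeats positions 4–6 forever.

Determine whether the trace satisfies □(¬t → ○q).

No

¬t → ○q must hold at every position from 0 onward. It fails at position 3, so □(¬t → ○q) is false.
Positions where ¬t holds: 3, 5.
Check ○q at each: 3→fails, 5→ok.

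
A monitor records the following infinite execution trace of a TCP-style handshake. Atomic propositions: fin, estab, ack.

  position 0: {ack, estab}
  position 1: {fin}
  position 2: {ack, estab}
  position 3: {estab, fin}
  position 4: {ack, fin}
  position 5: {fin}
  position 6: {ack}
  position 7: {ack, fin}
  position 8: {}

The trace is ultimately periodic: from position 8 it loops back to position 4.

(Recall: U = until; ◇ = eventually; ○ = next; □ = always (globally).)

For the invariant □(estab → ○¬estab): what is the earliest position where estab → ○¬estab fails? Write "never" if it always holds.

2

Check estab → ○¬estab at each position in order: 0 ✓, 1 ✓.
At position 2 the labels are {ack, estab} and the next position 3 has {estab, fin}, so estab → ○¬estab is false there. This is the first violation.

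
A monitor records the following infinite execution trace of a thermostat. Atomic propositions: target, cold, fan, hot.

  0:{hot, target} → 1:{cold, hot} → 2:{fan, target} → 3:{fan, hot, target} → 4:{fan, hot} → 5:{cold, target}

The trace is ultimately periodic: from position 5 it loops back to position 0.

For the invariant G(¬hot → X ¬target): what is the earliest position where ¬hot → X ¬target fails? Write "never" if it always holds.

Check ¬hot → X ¬target at each position in order: 0 ✓, 1 ✓.
At position 2 the labels are {fan, target} and the next position 3 has {fan, hot, target}, so ¬hot → X ¬target is false there. This is the first violation.

2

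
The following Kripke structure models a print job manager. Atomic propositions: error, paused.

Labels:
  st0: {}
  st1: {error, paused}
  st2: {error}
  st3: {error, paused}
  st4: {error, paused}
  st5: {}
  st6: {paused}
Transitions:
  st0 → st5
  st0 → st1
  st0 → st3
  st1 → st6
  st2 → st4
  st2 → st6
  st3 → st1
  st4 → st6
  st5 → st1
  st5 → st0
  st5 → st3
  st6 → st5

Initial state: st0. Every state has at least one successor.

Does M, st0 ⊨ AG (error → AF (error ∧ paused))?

Satisfied

States satisfying error → AF (error ∧ paused): {st0, st1, st3, st4, st5, st6}.
States satisfying AG (error → AF (error ∧ paused)): {st0, st1, st3, st4, st5, st6}.
Every state reachable from st0 satisfies error → AF (error ∧ paused).
st0 ∈ Sat(AG (error → AF (error ∧ paused))).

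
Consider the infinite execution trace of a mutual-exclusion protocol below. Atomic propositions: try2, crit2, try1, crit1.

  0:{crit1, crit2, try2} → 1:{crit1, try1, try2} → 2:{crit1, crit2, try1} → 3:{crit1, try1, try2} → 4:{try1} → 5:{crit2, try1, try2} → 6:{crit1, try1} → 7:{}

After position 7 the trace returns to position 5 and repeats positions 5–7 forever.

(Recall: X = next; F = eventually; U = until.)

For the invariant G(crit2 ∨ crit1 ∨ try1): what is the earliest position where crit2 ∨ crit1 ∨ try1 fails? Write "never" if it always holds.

Check crit2 ∨ crit1 ∨ try1 at each position in order: 0 ✓, 1 ✓, 2 ✓, 3 ✓, 4 ✓, 5 ✓, 6 ✓.
At position 7 the labels are {}, so crit2 ∨ crit1 ∨ try1 is false there. This is the first violation.

7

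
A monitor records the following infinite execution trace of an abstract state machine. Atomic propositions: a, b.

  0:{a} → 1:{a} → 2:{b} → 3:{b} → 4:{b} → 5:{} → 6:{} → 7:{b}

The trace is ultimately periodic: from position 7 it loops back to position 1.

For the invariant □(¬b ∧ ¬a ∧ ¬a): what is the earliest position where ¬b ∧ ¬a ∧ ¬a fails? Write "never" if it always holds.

0

At position 0 the labels are {a}, so ¬b ∧ ¬a ∧ ¬a is false there. This is the first violation.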